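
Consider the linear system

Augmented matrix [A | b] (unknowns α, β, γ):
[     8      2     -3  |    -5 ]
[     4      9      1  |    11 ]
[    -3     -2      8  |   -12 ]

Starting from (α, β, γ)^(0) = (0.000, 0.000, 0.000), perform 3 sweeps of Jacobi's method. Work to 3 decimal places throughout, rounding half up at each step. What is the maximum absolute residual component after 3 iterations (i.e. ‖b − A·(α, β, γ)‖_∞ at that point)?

Iteration 1:
  α = (-5 - (2)·0.000 - (-3)·0.000) / (8) = -0.625
  β = (11 - (4)·0.000 - (1)·0.000) / (9) = 1.222
  γ = (-12 - (-3)·0.000 - (-2)·0.000) / (8) = -1.500
Iteration 2:
  α = (-5 - (2)·1.222 - (-3)·-1.500) / (8) = -1.493
  β = (11 - (4)·-0.625 - (1)·-1.500) / (9) = 1.667
  γ = (-12 - (-3)·-0.625 - (-2)·1.222) / (8) = -1.429
Iteration 3:
  α = (-5 - (2)·1.667 - (-3)·-1.429) / (8) = -1.578
  β = (11 - (4)·-1.493 - (1)·-1.429) / (9) = 2.045
  γ = (-12 - (-3)·-1.493 - (-2)·1.667) / (8) = -1.643
Residual b − A·x = (-1.395, 0.550, 0.500); ∞-norm = 1.395

1.395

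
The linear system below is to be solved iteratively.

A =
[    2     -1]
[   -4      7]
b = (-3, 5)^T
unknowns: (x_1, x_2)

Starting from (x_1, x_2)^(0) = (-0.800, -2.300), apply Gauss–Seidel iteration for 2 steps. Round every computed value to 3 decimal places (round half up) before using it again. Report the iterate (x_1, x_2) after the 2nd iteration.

Iteration 1:
  x_1 = (-3 - (-1)·-2.300) / (2) = -2.650
  x_2 = (5 - (-4)·-2.650) / (7) = -0.800
Iteration 2:
  x_1 = (-3 - (-1)·-0.800) / (2) = -1.900
  x_2 = (5 - (-4)·-1.900) / (7) = -0.371

(-1.900, -0.371)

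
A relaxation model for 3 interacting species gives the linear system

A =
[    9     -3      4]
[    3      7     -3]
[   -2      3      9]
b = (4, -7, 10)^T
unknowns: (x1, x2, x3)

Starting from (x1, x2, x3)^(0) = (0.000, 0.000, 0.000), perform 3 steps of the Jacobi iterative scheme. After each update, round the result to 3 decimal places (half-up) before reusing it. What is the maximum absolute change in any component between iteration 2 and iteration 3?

0.539

Iteration 1:
  x1 = (4 - (-3)·0.000 - (4)·0.000) / (9) = 0.444
  x2 = (-7 - (3)·0.000 - (-3)·0.000) / (7) = -1.000
  x3 = (10 - (-2)·0.000 - (3)·0.000) / (9) = 1.111
Iteration 2:
  x1 = (4 - (-3)·-1.000 - (4)·1.111) / (9) = -0.383
  x2 = (-7 - (3)·0.444 - (-3)·1.111) / (7) = -0.714
  x3 = (10 - (-2)·0.444 - (3)·-1.000) / (9) = 1.543
Iteration 3:
  x1 = (4 - (-3)·-0.714 - (4)·1.543) / (9) = -0.479
  x2 = (-7 - (3)·-0.383 - (-3)·1.543) / (7) = -0.175
  x3 = (10 - (-2)·-0.383 - (3)·-0.714) / (9) = 1.264
Change: (-0.096, 0.539, -0.279) → max |·| = 0.539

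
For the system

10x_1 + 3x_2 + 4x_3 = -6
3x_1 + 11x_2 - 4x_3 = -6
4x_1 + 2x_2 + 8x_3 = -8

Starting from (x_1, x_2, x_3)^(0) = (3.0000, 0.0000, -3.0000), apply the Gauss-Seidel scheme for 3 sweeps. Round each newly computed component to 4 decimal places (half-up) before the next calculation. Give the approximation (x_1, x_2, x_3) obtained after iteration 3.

(0.0422, -0.8869, -0.7994)

Iteration 1:
  x_1 = (-6 - (3)·0.0000 - (4)·-3.0000) / (10) = 0.6000
  x_2 = (-6 - (3)·0.6000 - (-4)·-3.0000) / (11) = -1.8000
  x_3 = (-8 - (4)·0.6000 - (2)·-1.8000) / (8) = -0.8500
Iteration 2:
  x_1 = (-6 - (3)·-1.8000 - (4)·-0.8500) / (10) = 0.2800
  x_2 = (-6 - (3)·0.2800 - (-4)·-0.8500) / (11) = -0.9309
  x_3 = (-8 - (4)·0.2800 - (2)·-0.9309) / (8) = -0.9073
Iteration 3:
  x_1 = (-6 - (3)·-0.9309 - (4)·-0.9073) / (10) = 0.0422
  x_2 = (-6 - (3)·0.0422 - (-4)·-0.9073) / (11) = -0.8869
  x_3 = (-8 - (4)·0.0422 - (2)·-0.8869) / (8) = -0.7994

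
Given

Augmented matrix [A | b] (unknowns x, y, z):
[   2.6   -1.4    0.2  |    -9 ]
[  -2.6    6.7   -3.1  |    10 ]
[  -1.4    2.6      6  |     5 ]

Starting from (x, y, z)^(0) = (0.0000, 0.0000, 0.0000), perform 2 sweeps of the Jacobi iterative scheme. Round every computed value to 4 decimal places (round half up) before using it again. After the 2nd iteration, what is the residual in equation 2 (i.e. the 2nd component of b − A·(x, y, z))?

Iteration 1:
  x = (-9 - (-1.4)·0.0000 - (0.2)·0.0000) / (2.6) = -3.4615
  y = (10 - (-2.6)·0.0000 - (-3.1)·0.0000) / (6.7) = 1.4925
  z = (5 - (-1.4)·0.0000 - (2.6)·0.0000) / (6) = 0.8333
Iteration 2:
  x = (-9 - (-1.4)·1.4925 - (0.2)·0.8333) / (2.6) = -2.7220
  y = (10 - (-2.6)·-3.4615 - (-3.1)·0.8333) / (6.7) = 0.5348
  z = (5 - (-1.4)·-3.4615 - (2.6)·1.4925) / (6) = -0.6211
Residual b − A·x = (-1.0499, -2.5858, 3.5253)

-2.5858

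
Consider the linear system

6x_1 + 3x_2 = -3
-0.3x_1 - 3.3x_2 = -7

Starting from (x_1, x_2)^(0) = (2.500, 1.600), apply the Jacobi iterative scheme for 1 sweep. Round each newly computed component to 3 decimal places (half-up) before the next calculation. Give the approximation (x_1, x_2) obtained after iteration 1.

(-1.300, 1.894)

Iteration 1:
  x_1 = (-3 - (3)·1.600) / (6) = -1.300
  x_2 = (-7 - (-0.3)·2.500) / (-3.3) = 1.894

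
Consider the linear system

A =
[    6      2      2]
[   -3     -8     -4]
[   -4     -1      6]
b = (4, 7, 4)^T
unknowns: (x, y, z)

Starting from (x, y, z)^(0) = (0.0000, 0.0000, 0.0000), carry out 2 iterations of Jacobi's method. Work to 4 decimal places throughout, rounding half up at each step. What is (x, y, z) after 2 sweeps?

(0.7361, -1.4584, 0.9653)

Iteration 1:
  x = (4 - (2)·0.0000 - (2)·0.0000) / (6) = 0.6667
  y = (7 - (-3)·0.0000 - (-4)·0.0000) / (-8) = -0.8750
  z = (4 - (-4)·0.0000 - (-1)·0.0000) / (6) = 0.6667
Iteration 2:
  x = (4 - (2)·-0.8750 - (2)·0.6667) / (6) = 0.7361
  y = (7 - (-3)·0.6667 - (-4)·0.6667) / (-8) = -1.4584
  z = (4 - (-4)·0.6667 - (-1)·-0.8750) / (6) = 0.9653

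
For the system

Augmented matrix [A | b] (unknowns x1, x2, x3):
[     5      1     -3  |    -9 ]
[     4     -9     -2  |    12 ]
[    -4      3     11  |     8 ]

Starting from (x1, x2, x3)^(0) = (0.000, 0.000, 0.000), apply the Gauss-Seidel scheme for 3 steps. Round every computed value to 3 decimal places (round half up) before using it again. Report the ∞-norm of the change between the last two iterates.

Iteration 1:
  x1 = (-9 - (1)·0.000 - (-3)·0.000) / (5) = -1.800
  x2 = (12 - (4)·-1.800 - (-2)·0.000) / (-9) = -2.133
  x3 = (8 - (-4)·-1.800 - (3)·-2.133) / (11) = 0.654
Iteration 2:
  x1 = (-9 - (1)·-2.133 - (-3)·0.654) / (5) = -0.981
  x2 = (12 - (4)·-0.981 - (-2)·0.654) / (-9) = -1.915
  x3 = (8 - (-4)·-0.981 - (3)·-1.915) / (11) = 0.893
Iteration 3:
  x1 = (-9 - (1)·-1.915 - (-3)·0.893) / (5) = -0.881
  x2 = (12 - (4)·-0.881 - (-2)·0.893) / (-9) = -1.923
  x3 = (8 - (-4)·-0.881 - (3)·-1.923) / (11) = 0.931
Change: (0.100, -0.008, 0.038) → max |·| = 0.100

0.100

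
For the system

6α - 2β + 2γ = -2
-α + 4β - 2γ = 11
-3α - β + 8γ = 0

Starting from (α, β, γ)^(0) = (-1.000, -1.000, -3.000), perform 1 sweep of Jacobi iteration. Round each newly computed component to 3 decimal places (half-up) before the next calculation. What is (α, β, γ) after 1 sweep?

(0.333, 1.000, -0.500)

Iteration 1:
  α = (-2 - (-2)·-1.000 - (2)·-3.000) / (6) = 0.333
  β = (11 - (-1)·-1.000 - (-2)·-3.000) / (4) = 1.000
  γ = (0 - (-3)·-1.000 - (-1)·-1.000) / (8) = -0.500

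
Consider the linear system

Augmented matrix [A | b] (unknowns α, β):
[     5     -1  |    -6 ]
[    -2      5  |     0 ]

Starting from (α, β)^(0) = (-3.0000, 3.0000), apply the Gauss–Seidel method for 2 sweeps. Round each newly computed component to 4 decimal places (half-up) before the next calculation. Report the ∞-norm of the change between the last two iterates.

0.6480

Iteration 1:
  α = (-6 - (-1)·3.0000) / (5) = -0.6000
  β = (0 - (-2)·-0.6000) / (5) = -0.2400
Iteration 2:
  α = (-6 - (-1)·-0.2400) / (5) = -1.2480
  β = (0 - (-2)·-1.2480) / (5) = -0.4992
Change: (-0.6480, -0.2592) → max |·| = 0.6480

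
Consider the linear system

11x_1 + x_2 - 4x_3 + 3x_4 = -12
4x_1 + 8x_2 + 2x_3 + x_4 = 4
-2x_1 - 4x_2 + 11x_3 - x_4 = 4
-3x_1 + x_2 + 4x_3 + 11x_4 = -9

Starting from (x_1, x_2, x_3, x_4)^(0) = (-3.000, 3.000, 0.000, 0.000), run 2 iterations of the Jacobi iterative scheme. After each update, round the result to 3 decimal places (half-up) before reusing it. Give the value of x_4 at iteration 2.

-1.703

Iteration 1:
  x_1 = (-12 - (1)·3.000 - (-4)·0.000 - (3)·0.000) / (11) = -1.364
  x_2 = (4 - (4)·-3.000 - (2)·0.000 - (1)·0.000) / (8) = 2.000
  x_3 = (4 - (-2)·-3.000 - (-4)·3.000 - (-1)·0.000) / (11) = 0.909
  x_4 = (-9 - (-3)·-3.000 - (1)·3.000 - (4)·0.000) / (11) = -1.909
Iteration 2:
  x_1 = (-12 - (1)·2.000 - (-4)·0.909 - (3)·-1.909) / (11) = -0.422
  x_2 = (4 - (4)·-1.364 - (2)·0.909 - (1)·-1.909) / (8) = 1.193
  x_3 = (4 - (-2)·-1.364 - (-4)·2.000 - (-1)·-1.909) / (11) = 0.669
  x_4 = (-9 - (-3)·-1.364 - (1)·2.000 - (4)·0.909) / (11) = -1.703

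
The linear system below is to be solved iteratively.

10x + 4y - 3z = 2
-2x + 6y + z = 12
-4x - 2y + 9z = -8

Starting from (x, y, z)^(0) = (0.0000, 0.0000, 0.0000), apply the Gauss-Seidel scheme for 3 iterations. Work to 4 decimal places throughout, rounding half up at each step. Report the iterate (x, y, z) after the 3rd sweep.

(-0.7685, 1.8788, -0.8129)

Iteration 1:
  x = (2 - (4)·0.0000 - (-3)·0.0000) / (10) = 0.2000
  y = (12 - (-2)·0.2000 - (1)·0.0000) / (6) = 2.0667
  z = (-8 - (-4)·0.2000 - (-2)·2.0667) / (9) = -0.3407
Iteration 2:
  x = (2 - (4)·2.0667 - (-3)·-0.3407) / (10) = -0.7289
  y = (12 - (-2)·-0.7289 - (1)·-0.3407) / (6) = 1.8138
  z = (-8 - (-4)·-0.7289 - (-2)·1.8138) / (9) = -0.8098
Iteration 3:
  x = (2 - (4)·1.8138 - (-3)·-0.8098) / (10) = -0.7685
  y = (12 - (-2)·-0.7685 - (1)·-0.8098) / (6) = 1.8788
  z = (-8 - (-4)·-0.7685 - (-2)·1.8788) / (9) = -0.8129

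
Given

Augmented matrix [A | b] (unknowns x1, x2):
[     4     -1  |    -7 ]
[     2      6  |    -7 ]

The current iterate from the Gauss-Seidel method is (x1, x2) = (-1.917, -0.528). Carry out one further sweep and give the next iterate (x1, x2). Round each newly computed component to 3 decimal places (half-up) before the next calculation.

(-1.882, -0.539)

One sweep:
  x1 = (-7 - (-1)·-0.528) / (4) = -1.882
  x2 = (-7 - (2)·-1.882) / (6) = -0.539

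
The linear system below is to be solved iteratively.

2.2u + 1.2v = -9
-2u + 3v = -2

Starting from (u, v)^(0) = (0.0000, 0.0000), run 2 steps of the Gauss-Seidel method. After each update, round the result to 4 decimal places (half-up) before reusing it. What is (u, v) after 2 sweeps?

(-2.2397, -2.1598)

Iteration 1:
  u = (-9 - (1.2)·0.0000) / (2.2) = -4.0909
  v = (-2 - (-2)·-4.0909) / (3) = -3.3939
Iteration 2:
  u = (-9 - (1.2)·-3.3939) / (2.2) = -2.2397
  v = (-2 - (-2)·-2.2397) / (3) = -2.1598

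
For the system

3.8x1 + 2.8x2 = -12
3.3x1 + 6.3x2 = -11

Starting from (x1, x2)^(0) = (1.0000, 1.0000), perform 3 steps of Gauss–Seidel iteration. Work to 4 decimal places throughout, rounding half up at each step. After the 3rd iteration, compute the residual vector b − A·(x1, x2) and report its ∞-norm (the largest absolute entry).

Iteration 1:
  x1 = (-12 - (2.8)·1.0000) / (3.8) = -3.8947
  x2 = (-11 - (3.3)·-3.8947) / (6.3) = 0.2940
Iteration 2:
  x1 = (-12 - (2.8)·0.2940) / (3.8) = -3.3745
  x2 = (-11 - (3.3)·-3.3745) / (6.3) = 0.0216
Iteration 3:
  x1 = (-12 - (2.8)·0.0216) / (3.8) = -3.1738
  x2 = (-11 - (3.3)·-3.1738) / (6.3) = -0.0836
Residual b − A·x = (0.2945, 0.0002); ∞-norm = 0.2945

0.2945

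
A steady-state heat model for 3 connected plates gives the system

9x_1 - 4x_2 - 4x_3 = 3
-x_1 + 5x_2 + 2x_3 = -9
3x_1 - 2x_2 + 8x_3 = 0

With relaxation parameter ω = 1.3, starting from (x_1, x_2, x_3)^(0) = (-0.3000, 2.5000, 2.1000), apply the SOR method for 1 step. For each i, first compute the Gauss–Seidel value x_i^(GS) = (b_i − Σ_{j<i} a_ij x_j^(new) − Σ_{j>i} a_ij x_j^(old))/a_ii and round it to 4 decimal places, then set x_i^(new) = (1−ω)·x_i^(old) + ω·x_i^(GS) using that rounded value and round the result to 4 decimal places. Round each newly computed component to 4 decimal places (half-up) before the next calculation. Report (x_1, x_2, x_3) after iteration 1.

(3.1811, -3.3549, -3.2711)

Iteration 1:
  x_1: GS value = (3 - (-4)·2.5000 - (-4)·2.1000) / (9) = 2.3778;  x_1 ← (1−ω)·-0.3000 + ω·2.3778 = 3.1811
  x_2: GS value = (-9 - (-1)·3.1811 - (2)·2.1000) / (5) = -2.0038;  x_2 ← (1−ω)·2.5000 + ω·-2.0038 = -3.3549
  x_3: GS value = (0 - (3)·3.1811 - (-2)·-3.3549) / (8) = -2.0316;  x_3 ← (1−ω)·2.1000 + ω·-2.0316 = -3.2711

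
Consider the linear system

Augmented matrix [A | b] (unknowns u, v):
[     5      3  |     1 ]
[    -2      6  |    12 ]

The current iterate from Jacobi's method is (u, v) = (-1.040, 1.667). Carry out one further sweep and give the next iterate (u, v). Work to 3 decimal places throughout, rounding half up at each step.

(-0.800, 1.653)

One sweep:
  u = (1 - (3)·1.667) / (5) = -0.800
  v = (12 - (-2)·-1.040) / (6) = 1.653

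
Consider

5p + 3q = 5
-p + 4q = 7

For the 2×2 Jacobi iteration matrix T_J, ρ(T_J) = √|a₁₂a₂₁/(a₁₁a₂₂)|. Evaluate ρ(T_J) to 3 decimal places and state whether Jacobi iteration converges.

0.387

a₁₂a₂₁/(a₁₁a₂₂) = (3)·(-1) / ((5)·(4)) = -0.150000
ρ = √|-0.150000| = √0.150000 = 0.387
ρ < 1, so Jacobi converges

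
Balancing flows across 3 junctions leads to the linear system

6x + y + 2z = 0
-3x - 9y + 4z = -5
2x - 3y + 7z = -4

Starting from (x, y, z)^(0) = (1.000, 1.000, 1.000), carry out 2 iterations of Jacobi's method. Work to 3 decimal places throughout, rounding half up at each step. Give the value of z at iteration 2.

-0.143

Iteration 1:
  x = (0 - (1)·1.000 - (2)·1.000) / (6) = -0.500
  y = (-5 - (-3)·1.000 - (4)·1.000) / (-9) = 0.667
  z = (-4 - (2)·1.000 - (-3)·1.000) / (7) = -0.429
Iteration 2:
  x = (0 - (1)·0.667 - (2)·-0.429) / (6) = 0.032
  y = (-5 - (-3)·-0.500 - (4)·-0.429) / (-9) = 0.532
  z = (-4 - (2)·-0.500 - (-3)·0.667) / (7) = -0.143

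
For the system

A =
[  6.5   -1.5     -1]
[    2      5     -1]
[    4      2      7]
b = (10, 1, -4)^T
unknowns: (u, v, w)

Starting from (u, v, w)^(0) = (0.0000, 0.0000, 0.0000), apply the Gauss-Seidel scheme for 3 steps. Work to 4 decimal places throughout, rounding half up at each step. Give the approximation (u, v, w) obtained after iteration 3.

Iteration 1:
  u = (10 - (-1.5)·0.0000 - (-1)·0.0000) / (6.5) = 1.5385
  v = (1 - (2)·1.5385 - (-1)·0.0000) / (5) = -0.4154
  w = (-4 - (4)·1.5385 - (2)·-0.4154) / (7) = -1.3319
Iteration 2:
  u = (10 - (-1.5)·-0.4154 - (-1)·-1.3319) / (6.5) = 1.2377
  v = (1 - (2)·1.2377 - (-1)·-1.3319) / (5) = -0.5615
  w = (-4 - (4)·1.2377 - (2)·-0.5615) / (7) = -1.1183
Iteration 3:
  u = (10 - (-1.5)·-0.5615 - (-1)·-1.1183) / (6.5) = 1.2368
  v = (1 - (2)·1.2368 - (-1)·-1.1183) / (5) = -0.5184
  w = (-4 - (4)·1.2368 - (2)·-0.5184) / (7) = -1.1301

(1.2368, -0.5184, -1.1301)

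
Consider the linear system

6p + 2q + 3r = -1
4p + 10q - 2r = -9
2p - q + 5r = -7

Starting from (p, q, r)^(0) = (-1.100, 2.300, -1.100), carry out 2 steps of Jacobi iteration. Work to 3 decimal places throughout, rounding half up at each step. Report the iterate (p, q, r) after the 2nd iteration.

(0.310, -0.847, -1.383)

Iteration 1:
  p = (-1 - (2)·2.300 - (3)·-1.100) / (6) = -0.383
  q = (-9 - (4)·-1.100 - (-2)·-1.100) / (10) = -0.680
  r = (-7 - (2)·-1.100 - (-1)·2.300) / (5) = -0.500
Iteration 2:
  p = (-1 - (2)·-0.680 - (3)·-0.500) / (6) = 0.310
  q = (-9 - (4)·-0.383 - (-2)·-0.500) / (10) = -0.847
  r = (-7 - (2)·-0.383 - (-1)·-0.680) / (5) = -1.383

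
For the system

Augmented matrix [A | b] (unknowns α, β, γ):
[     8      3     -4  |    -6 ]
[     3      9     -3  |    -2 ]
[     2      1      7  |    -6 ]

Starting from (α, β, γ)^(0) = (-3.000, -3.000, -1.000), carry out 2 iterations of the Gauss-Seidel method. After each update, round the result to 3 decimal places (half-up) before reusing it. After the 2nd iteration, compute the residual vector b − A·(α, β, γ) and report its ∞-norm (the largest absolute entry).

0.538

Iteration 1:
  α = (-6 - (3)·-3.000 - (-4)·-1.000) / (8) = -0.125
  β = (-2 - (3)·-0.125 - (-3)·-1.000) / (9) = -0.514
  γ = (-6 - (2)·-0.125 - (1)·-0.514) / (7) = -0.748
Iteration 2:
  α = (-6 - (3)·-0.514 - (-4)·-0.748) / (8) = -0.931
  β = (-2 - (3)·-0.931 - (-3)·-0.748) / (9) = -0.161
  γ = (-6 - (2)·-0.931 - (1)·-0.161) / (7) = -0.568
Residual b − A·x = (-0.341, 0.538, -0.001); ∞-norm = 0.538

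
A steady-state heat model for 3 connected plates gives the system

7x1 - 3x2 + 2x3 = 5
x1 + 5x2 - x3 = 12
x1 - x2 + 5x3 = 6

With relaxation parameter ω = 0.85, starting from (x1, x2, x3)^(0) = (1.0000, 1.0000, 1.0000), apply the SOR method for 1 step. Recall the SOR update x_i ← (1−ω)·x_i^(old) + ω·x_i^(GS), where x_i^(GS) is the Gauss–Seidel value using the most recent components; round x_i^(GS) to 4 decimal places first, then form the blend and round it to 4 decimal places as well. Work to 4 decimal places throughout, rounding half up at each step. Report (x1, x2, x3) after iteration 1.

Iteration 1:
  x1: GS value = (5 - (-3)·1.0000 - (2)·1.0000) / (7) = 0.8571;  x1 ← (1−ω)·1.0000 + ω·0.8571 = 0.8785
  x2: GS value = (12 - (1)·0.8785 - (-1)·1.0000) / (5) = 2.4243;  x2 ← (1−ω)·1.0000 + ω·2.4243 = 2.2107
  x3: GS value = (6 - (1)·0.8785 - (-1)·2.2107) / (5) = 1.4664;  x3 ← (1−ω)·1.0000 + ω·1.4664 = 1.3964

(0.8785, 2.2107, 1.3964)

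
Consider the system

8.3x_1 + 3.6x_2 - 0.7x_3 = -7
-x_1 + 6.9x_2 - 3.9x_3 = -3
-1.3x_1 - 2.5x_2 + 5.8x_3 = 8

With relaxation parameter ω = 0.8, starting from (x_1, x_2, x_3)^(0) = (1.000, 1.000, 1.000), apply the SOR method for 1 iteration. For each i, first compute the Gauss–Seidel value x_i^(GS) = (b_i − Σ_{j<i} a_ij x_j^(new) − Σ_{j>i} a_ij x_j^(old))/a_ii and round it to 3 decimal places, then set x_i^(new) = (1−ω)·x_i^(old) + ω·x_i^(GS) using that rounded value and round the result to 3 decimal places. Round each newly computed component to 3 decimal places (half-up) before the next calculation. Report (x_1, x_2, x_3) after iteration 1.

(-0.754, 0.217, 1.243)

Iteration 1:
  x_1: GS value = (-7 - (3.6)·1.000 - (-0.7)·1.000) / (8.3) = -1.193;  x_1 ← (1−ω)·1.000 + ω·-1.193 = -0.754
  x_2: GS value = (-3 - (-1)·-0.754 - (-3.9)·1.000) / (6.9) = 0.021;  x_2 ← (1−ω)·1.000 + ω·0.021 = 0.217
  x_3: GS value = (8 - (-1.3)·-0.754 - (-2.5)·0.217) / (5.8) = 1.304;  x_3 ← (1−ω)·1.000 + ω·1.304 = 1.243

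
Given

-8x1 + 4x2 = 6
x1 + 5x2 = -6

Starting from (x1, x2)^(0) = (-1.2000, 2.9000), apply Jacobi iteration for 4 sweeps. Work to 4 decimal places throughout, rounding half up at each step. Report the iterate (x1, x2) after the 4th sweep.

Iteration 1:
  x1 = (6 - (4)·2.9000) / (-8) = 0.7000
  x2 = (-6 - (1)·-1.2000) / (5) = -0.9600
Iteration 2:
  x1 = (6 - (4)·-0.9600) / (-8) = -1.2300
  x2 = (-6 - (1)·0.7000) / (5) = -1.3400
Iteration 3:
  x1 = (6 - (4)·-1.3400) / (-8) = -1.4200
  x2 = (-6 - (1)·-1.2300) / (5) = -0.9540
Iteration 4:
  x1 = (6 - (4)·-0.9540) / (-8) = -1.2270
  x2 = (-6 - (1)·-1.4200) / (5) = -0.9160

(-1.2270, -0.9160)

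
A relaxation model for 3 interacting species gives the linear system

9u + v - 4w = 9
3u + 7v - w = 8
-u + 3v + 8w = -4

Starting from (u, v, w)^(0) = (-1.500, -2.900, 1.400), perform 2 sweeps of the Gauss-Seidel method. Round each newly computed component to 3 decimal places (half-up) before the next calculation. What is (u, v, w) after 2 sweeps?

(0.744, 0.760, -0.692)

Iteration 1:
  u = (9 - (1)·-2.900 - (-4)·1.400) / (9) = 1.944
  v = (8 - (3)·1.944 - (-1)·1.400) / (7) = 0.510
  w = (-4 - (-1)·1.944 - (3)·0.510) / (8) = -0.448
Iteration 2:
  u = (9 - (1)·0.510 - (-4)·-0.448) / (9) = 0.744
  v = (8 - (3)·0.744 - (-1)·-0.448) / (7) = 0.760
  w = (-4 - (-1)·0.744 - (3)·0.760) / (8) = -0.692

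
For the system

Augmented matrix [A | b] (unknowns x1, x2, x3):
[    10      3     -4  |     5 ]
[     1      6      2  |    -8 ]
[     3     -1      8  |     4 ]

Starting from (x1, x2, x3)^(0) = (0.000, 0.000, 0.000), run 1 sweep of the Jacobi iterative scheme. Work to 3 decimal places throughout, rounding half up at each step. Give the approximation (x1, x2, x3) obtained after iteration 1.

(0.500, -1.333, 0.500)

Iteration 1:
  x1 = (5 - (3)·0.000 - (-4)·0.000) / (10) = 0.500
  x2 = (-8 - (1)·0.000 - (2)·0.000) / (6) = -1.333
  x3 = (4 - (3)·0.000 - (-1)·0.000) / (8) = 0.500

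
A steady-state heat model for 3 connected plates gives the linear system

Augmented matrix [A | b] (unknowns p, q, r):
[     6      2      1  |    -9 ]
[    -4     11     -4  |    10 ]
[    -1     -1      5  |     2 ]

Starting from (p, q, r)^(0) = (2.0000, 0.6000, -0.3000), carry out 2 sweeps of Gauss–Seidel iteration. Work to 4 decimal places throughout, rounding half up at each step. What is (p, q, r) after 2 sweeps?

(-1.5850, 0.3727, 0.1575)

Iteration 1:
  p = (-9 - (2)·0.6000 - (1)·-0.3000) / (6) = -1.6500
  q = (10 - (-4)·-1.6500 - (-4)·-0.3000) / (11) = 0.2000
  r = (2 - (-1)·-1.6500 - (-1)·0.2000) / (5) = 0.1100
Iteration 2:
  p = (-9 - (2)·0.2000 - (1)·0.1100) / (6) = -1.5850
  q = (10 - (-4)·-1.5850 - (-4)·0.1100) / (11) = 0.3727
  r = (2 - (-1)·-1.5850 - (-1)·0.3727) / (5) = 0.1575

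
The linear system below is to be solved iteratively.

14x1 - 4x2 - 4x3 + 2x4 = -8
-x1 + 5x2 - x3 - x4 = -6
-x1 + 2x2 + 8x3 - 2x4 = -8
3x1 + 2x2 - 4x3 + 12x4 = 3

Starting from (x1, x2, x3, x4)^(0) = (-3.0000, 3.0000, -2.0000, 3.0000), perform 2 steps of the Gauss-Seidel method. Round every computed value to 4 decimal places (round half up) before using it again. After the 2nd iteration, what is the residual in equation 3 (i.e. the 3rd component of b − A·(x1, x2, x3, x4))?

-0.2076

Iteration 1:
  x1 = (-8 - (-4)·3.0000 - (-4)·-2.0000 - (2)·3.0000) / (14) = -0.7143
  x2 = (-6 - (-1)·-0.7143 - (-1)·-2.0000 - (-1)·3.0000) / (5) = -1.1429
  x3 = (-8 - (-1)·-0.7143 - (2)·-1.1429 - (-2)·3.0000) / (8) = -0.0536
  x4 = (3 - (3)·-0.7143 - (2)·-1.1429 - (-4)·-0.0536) / (12) = 0.6012
Iteration 2:
  x1 = (-8 - (-4)·-1.1429 - (-4)·-0.0536 - (2)·0.6012) / (14) = -0.9992
  x2 = (-6 - (-1)·-0.9992 - (-1)·-0.0536 - (-1)·0.6012) / (5) = -1.2903
  x3 = (-8 - (-1)·-0.9992 - (2)·-1.2903 - (-2)·0.6012) / (8) = -0.6520
  x4 = (3 - (3)·-0.9992 - (2)·-1.2903 - (-4)·-0.6520) / (12) = 0.4975
Residual b − A·x = (-2.7754, -0.7022, -0.2076, 0.0002)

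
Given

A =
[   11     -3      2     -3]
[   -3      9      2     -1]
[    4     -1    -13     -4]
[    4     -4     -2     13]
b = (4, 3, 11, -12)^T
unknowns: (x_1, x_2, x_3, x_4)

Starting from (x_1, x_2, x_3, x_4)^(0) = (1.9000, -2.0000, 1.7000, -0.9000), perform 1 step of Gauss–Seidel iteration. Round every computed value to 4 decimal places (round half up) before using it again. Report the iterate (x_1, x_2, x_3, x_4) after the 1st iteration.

(-0.7364, -0.3899, -0.7658, -0.9343)

Iteration 1:
  x_1 = (4 - (-3)·-2.0000 - (2)·1.7000 - (-3)·-0.9000) / (11) = -0.7364
  x_2 = (3 - (-3)·-0.7364 - (2)·1.7000 - (-1)·-0.9000) / (9) = -0.3899
  x_3 = (11 - (4)·-0.7364 - (-1)·-0.3899 - (-4)·-0.9000) / (-13) = -0.7658
  x_4 = (-12 - (4)·-0.7364 - (-4)·-0.3899 - (-2)·-0.7658) / (13) = -0.9343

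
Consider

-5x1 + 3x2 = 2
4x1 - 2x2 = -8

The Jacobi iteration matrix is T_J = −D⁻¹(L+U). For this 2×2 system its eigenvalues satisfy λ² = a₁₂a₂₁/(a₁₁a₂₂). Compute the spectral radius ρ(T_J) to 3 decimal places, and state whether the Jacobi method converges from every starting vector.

1.095

a₁₂a₂₁/(a₁₁a₂₂) = (3)·(4) / ((-5)·(-2)) = 1.200000
ρ = √|1.200000| = √1.200000 = 1.095
ρ > 1, so Jacobi diverges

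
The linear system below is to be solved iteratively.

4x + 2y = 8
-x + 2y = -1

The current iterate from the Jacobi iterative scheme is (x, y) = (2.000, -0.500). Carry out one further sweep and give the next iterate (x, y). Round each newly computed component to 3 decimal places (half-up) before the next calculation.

One sweep:
  x = (8 - (2)·-0.500) / (4) = 2.250
  y = (-1 - (-1)·2.000) / (2) = 0.500

(2.250, 0.500)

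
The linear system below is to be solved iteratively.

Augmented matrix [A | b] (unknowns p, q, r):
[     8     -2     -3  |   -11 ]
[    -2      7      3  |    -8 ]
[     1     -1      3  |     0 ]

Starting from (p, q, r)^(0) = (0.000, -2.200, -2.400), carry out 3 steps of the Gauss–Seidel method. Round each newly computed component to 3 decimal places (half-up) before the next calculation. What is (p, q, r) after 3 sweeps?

Iteration 1:
  p = (-11 - (-2)·-2.200 - (-3)·-2.400) / (8) = -2.825
  q = (-8 - (-2)·-2.825 - (3)·-2.400) / (7) = -0.921
  r = (0 - (1)·-2.825 - (-1)·-0.921) / (3) = 0.635
Iteration 2:
  p = (-11 - (-2)·-0.921 - (-3)·0.635) / (8) = -1.367
  q = (-8 - (-2)·-1.367 - (3)·0.635) / (7) = -1.806
  r = (0 - (1)·-1.367 - (-1)·-1.806) / (3) = -0.146
Iteration 3:
  p = (-11 - (-2)·-1.806 - (-3)·-0.146) / (8) = -1.881
  q = (-8 - (-2)·-1.881 - (3)·-0.146) / (7) = -1.618
  r = (0 - (1)·-1.881 - (-1)·-1.618) / (3) = 0.088

(-1.881, -1.618, 0.088)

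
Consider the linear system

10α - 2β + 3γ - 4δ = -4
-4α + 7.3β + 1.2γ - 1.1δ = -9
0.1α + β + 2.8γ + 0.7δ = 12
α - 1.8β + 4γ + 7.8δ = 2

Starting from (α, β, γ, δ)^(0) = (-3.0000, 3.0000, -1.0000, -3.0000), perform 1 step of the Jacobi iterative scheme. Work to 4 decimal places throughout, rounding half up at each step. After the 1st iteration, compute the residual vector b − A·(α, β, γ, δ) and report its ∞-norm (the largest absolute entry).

Iteration 1:
  α = (-4 - (-2)·3.0000 - (3)·-1.0000 - (-4)·-3.0000) / (10) = -0.7000
  β = (-9 - (-4)·-3.0000 - (1.2)·-1.0000 - (-1.1)·-3.0000) / (7.3) = -3.1644
  γ = (12 - (0.1)·-3.0000 - (1)·3.0000 - (0.7)·-3.0000) / (2.8) = 4.0714
  δ = (2 - (1)·-3.0000 - (-1.8)·3.0000 - (4)·-1.0000) / (7.8) = 1.8462
Residual b − A·x = (-8.1582, 8.4453, 2.5421, -33.6819); ∞-norm = 33.6819

33.6819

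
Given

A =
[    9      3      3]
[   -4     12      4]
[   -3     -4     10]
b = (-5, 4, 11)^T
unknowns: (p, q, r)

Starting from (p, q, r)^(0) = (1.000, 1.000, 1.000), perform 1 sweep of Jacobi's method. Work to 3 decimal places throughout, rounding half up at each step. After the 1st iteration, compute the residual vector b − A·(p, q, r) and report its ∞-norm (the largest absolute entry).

12.084

Iteration 1:
  p = (-5 - (3)·1.000 - (3)·1.000) / (9) = -1.222
  q = (4 - (-4)·1.000 - (4)·1.000) / (12) = 0.333
  r = (11 - (-3)·1.000 - (-4)·1.000) / (10) = 1.800
Residual b − A·x = (-0.401, -12.084, -9.334); ∞-norm = 12.084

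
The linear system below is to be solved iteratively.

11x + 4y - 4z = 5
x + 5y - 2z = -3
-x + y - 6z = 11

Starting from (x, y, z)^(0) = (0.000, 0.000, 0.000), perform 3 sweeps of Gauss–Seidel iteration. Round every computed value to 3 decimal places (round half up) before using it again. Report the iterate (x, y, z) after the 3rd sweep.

(0.215, -1.468, -2.114)

Iteration 1:
  x = (5 - (4)·0.000 - (-4)·0.000) / (11) = 0.455
  y = (-3 - (1)·0.455 - (-2)·0.000) / (5) = -0.691
  z = (11 - (-1)·0.455 - (1)·-0.691) / (-6) = -2.024
Iteration 2:
  x = (5 - (4)·-0.691 - (-4)·-2.024) / (11) = -0.030
  y = (-3 - (1)·-0.030 - (-2)·-2.024) / (5) = -1.404
  z = (11 - (-1)·-0.030 - (1)·-1.404) / (-6) = -2.062
Iteration 3:
  x = (5 - (4)·-1.404 - (-4)·-2.062) / (11) = 0.215
  y = (-3 - (1)·0.215 - (-2)·-2.062) / (5) = -1.468
  z = (11 - (-1)·0.215 - (1)·-1.468) / (-6) = -2.114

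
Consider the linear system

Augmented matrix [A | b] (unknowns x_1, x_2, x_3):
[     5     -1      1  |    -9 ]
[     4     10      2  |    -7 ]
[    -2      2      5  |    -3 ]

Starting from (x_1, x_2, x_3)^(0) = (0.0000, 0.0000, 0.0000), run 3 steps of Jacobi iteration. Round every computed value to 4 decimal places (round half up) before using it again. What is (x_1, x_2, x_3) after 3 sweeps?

(-1.5640, 0.2360, -1.3840)

Iteration 1:
  x_1 = (-9 - (-1)·0.0000 - (1)·0.0000) / (5) = -1.8000
  x_2 = (-7 - (4)·0.0000 - (2)·0.0000) / (10) = -0.7000
  x_3 = (-3 - (-2)·0.0000 - (2)·0.0000) / (5) = -0.6000
Iteration 2:
  x_1 = (-9 - (-1)·-0.7000 - (1)·-0.6000) / (5) = -1.8200
  x_2 = (-7 - (4)·-1.8000 - (2)·-0.6000) / (10) = 0.1400
  x_3 = (-3 - (-2)·-1.8000 - (2)·-0.7000) / (5) = -1.0400
Iteration 3:
  x_1 = (-9 - (-1)·0.1400 - (1)·-1.0400) / (5) = -1.5640
  x_2 = (-7 - (4)·-1.8200 - (2)·-1.0400) / (10) = 0.2360
  x_3 = (-3 - (-2)·-1.8200 - (2)·0.1400) / (5) = -1.3840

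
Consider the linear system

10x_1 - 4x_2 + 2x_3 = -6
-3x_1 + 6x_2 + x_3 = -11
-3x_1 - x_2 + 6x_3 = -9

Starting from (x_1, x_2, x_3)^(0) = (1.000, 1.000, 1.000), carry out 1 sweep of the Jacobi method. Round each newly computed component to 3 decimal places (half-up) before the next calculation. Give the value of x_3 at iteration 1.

Iteration 1:
  x_1 = (-6 - (-4)·1.000 - (2)·1.000) / (10) = -0.400
  x_2 = (-11 - (-3)·1.000 - (1)·1.000) / (6) = -1.500
  x_3 = (-9 - (-3)·1.000 - (-1)·1.000) / (6) = -0.833

-0.833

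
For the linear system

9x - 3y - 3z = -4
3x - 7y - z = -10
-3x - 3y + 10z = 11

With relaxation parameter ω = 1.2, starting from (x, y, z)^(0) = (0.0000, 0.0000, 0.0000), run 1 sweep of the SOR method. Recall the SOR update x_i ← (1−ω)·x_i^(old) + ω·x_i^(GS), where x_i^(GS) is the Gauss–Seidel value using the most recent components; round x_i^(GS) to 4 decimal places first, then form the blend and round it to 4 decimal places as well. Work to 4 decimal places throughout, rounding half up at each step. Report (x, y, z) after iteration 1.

Iteration 1:
  x: GS value = (-4 - (-3)·0.0000 - (-3)·0.0000) / (9) = -0.4444;  x ← (1−ω)·0.0000 + ω·-0.4444 = -0.5333
  y: GS value = (-10 - (3)·-0.5333 - (-1)·0.0000) / (-7) = 1.2000;  y ← (1−ω)·0.0000 + ω·1.2000 = 1.4400
  z: GS value = (11 - (-3)·-0.5333 - (-3)·1.4400) / (10) = 1.3720;  z ← (1−ω)·0.0000 + ω·1.3720 = 1.6464

(-0.5333, 1.4400, 1.6464)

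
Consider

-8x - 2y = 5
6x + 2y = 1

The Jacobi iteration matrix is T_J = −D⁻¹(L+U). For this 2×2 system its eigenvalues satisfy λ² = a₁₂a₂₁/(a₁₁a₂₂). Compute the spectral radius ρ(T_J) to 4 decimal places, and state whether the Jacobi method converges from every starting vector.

a₁₂a₂₁/(a₁₁a₂₂) = (-2)·(6) / ((-8)·(2)) = 0.750000
ρ = √|0.750000| = √0.750000 = 0.8660
ρ < 1, so Jacobi converges

0.8660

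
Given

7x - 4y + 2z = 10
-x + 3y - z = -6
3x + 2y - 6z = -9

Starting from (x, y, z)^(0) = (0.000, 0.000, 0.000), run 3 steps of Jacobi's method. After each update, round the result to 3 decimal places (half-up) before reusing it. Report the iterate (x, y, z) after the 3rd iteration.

Iteration 1:
  x = (10 - (-4)·0.000 - (2)·0.000) / (7) = 1.429
  y = (-6 - (-1)·0.000 - (-1)·0.000) / (3) = -2.000
  z = (-9 - (3)·0.000 - (2)·0.000) / (-6) = 1.500
Iteration 2:
  x = (10 - (-4)·-2.000 - (2)·1.500) / (7) = -0.143
  y = (-6 - (-1)·1.429 - (-1)·1.500) / (3) = -1.024
  z = (-9 - (3)·1.429 - (2)·-2.000) / (-6) = 1.548
Iteration 3:
  x = (10 - (-4)·-1.024 - (2)·1.548) / (7) = 0.401
  y = (-6 - (-1)·-0.143 - (-1)·1.548) / (3) = -1.532
  z = (-9 - (3)·-0.143 - (2)·-1.024) / (-6) = 1.087

(0.401, -1.532, 1.087)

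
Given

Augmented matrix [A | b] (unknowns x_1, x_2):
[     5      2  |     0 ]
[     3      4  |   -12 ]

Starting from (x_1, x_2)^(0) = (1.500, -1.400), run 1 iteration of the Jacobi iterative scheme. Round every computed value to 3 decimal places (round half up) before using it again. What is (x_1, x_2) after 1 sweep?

Iteration 1:
  x_1 = (0 - (2)·-1.400) / (5) = 0.560
  x_2 = (-12 - (3)·1.500) / (4) = -4.125

(0.560, -4.125)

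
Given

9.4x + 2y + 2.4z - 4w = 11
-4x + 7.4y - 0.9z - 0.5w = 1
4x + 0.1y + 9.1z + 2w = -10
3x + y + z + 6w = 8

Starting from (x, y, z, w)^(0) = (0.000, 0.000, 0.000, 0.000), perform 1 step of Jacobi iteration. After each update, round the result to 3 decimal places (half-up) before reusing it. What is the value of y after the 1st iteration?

Iteration 1:
  x = (11 - (2)·0.000 - (2.4)·0.000 - (-4)·0.000) / (9.4) = 1.170
  y = (1 - (-4)·0.000 - (-0.9)·0.000 - (-0.5)·0.000) / (7.4) = 0.135
  z = (-10 - (4)·0.000 - (0.1)·0.000 - (2)·0.000) / (9.1) = -1.099
  w = (8 - (3)·0.000 - (1)·0.000 - (1)·0.000) / (6) = 1.333

0.135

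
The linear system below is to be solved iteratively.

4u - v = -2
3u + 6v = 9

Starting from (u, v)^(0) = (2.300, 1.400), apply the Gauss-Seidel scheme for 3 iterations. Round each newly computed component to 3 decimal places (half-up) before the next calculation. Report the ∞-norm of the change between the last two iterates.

Iteration 1:
  u = (-2 - (-1)·1.400) / (4) = -0.150
  v = (9 - (3)·-0.150) / (6) = 1.575
Iteration 2:
  u = (-2 - (-1)·1.575) / (4) = -0.106
  v = (9 - (3)·-0.106) / (6) = 1.553
Iteration 3:
  u = (-2 - (-1)·1.553) / (4) = -0.112
  v = (9 - (3)·-0.112) / (6) = 1.556
Change: (-0.006, 0.003) → max |·| = 0.006

0.006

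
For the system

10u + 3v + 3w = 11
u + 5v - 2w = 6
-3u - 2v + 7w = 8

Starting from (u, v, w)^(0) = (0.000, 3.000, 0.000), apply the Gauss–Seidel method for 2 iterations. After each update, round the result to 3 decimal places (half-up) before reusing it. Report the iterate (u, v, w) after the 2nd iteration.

(0.284, 1.767, 1.769)

Iteration 1:
  u = (11 - (3)·3.000 - (3)·0.000) / (10) = 0.200
  v = (6 - (1)·0.200 - (-2)·0.000) / (5) = 1.160
  w = (8 - (-3)·0.200 - (-2)·1.160) / (7) = 1.560
Iteration 2:
  u = (11 - (3)·1.160 - (3)·1.560) / (10) = 0.284
  v = (6 - (1)·0.284 - (-2)·1.560) / (5) = 1.767
  w = (8 - (-3)·0.284 - (-2)·1.767) / (7) = 1.769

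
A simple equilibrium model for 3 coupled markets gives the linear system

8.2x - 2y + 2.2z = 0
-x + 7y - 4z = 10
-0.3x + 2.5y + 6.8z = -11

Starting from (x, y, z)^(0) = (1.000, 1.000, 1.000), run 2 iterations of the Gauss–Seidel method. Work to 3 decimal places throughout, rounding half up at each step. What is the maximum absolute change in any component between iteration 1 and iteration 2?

Iteration 1:
  x = (0 - (-2)·1.000 - (2.2)·1.000) / (8.2) = -0.024
  y = (10 - (-1)·-0.024 - (-4)·1.000) / (7) = 1.997
  z = (-11 - (-0.3)·-0.024 - (2.5)·1.997) / (6.8) = -2.353
Iteration 2:
  x = (0 - (-2)·1.997 - (2.2)·-2.353) / (8.2) = 1.118
  y = (10 - (-1)·1.118 - (-4)·-2.353) / (7) = 0.244
  z = (-11 - (-0.3)·1.118 - (2.5)·0.244) / (6.8) = -1.658
Change: (1.142, -1.753, 0.695) → max |·| = 1.753

1.753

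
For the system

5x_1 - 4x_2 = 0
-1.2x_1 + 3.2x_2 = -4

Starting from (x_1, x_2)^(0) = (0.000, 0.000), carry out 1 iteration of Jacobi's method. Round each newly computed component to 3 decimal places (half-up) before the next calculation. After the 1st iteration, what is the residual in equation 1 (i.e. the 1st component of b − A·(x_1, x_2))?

Iteration 1:
  x_1 = (0 - (-4)·0.000) / (5) = 0.000
  x_2 = (-4 - (-1.2)·0.000) / (3.2) = -1.250
Residual b − A·x = (-5.000, 0.000)

-5.000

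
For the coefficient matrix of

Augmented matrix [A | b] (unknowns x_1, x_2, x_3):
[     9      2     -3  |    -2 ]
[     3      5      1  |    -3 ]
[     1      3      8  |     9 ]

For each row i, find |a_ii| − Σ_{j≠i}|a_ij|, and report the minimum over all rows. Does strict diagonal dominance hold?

row 1: |9| − (2+3) = 4
row 2: |5| − (3+1) = 1
row 3: |8| − (1+3) = 4
minimum over rows = 1 → strictly diagonally dominant (convergence guaranteed)

1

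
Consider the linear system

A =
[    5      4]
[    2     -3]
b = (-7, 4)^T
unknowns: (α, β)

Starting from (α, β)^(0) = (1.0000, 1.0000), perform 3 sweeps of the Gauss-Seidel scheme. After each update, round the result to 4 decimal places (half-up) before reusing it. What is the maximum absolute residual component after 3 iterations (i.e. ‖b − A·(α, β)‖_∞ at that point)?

4.3242

Iteration 1:
  α = (-7 - (4)·1.0000) / (5) = -2.2000
  β = (4 - (2)·-2.2000) / (-3) = -2.8000
Iteration 2:
  α = (-7 - (4)·-2.8000) / (5) = 0.8400
  β = (4 - (2)·0.8400) / (-3) = -0.7733
Iteration 3:
  α = (-7 - (4)·-0.7733) / (5) = -0.7814
  β = (4 - (2)·-0.7814) / (-3) = -1.8543
Residual b − A·x = (4.3242, -0.0001); ∞-norm = 4.3242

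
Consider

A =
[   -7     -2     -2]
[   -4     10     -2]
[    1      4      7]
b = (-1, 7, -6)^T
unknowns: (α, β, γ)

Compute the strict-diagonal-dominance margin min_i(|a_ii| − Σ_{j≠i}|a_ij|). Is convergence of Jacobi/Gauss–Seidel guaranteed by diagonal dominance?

row 1: |-7| − (2+2) = 3
row 2: |10| − (4+2) = 4
row 3: |7| − (1+4) = 2
minimum over rows = 2 → strictly diagonally dominant (convergence guaranteed)

2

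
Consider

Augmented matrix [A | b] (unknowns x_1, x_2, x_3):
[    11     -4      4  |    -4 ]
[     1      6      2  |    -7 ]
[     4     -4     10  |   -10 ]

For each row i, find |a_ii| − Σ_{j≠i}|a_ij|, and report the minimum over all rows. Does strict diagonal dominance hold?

2

row 1: |11| − (4+4) = 3
row 2: |6| − (1+2) = 3
row 3: |10| − (4+4) = 2
minimum over rows = 2 → strictly diagonally dominant (convergence guaranteed)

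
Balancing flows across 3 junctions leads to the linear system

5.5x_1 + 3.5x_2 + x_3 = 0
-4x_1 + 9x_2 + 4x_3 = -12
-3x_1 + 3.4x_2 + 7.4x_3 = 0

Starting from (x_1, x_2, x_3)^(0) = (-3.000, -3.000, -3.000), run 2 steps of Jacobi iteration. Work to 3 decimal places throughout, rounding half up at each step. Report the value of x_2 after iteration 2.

Iteration 1:
  x_1 = (0 - (3.5)·-3.000 - (1)·-3.000) / (5.5) = 2.455
  x_2 = (-12 - (-4)·-3.000 - (4)·-3.000) / (9) = -1.333
  x_3 = (0 - (-3)·-3.000 - (3.4)·-3.000) / (7.4) = 0.162
Iteration 2:
  x_1 = (0 - (3.5)·-1.333 - (1)·0.162) / (5.5) = 0.819
  x_2 = (-12 - (-4)·2.455 - (4)·0.162) / (9) = -0.314
  x_3 = (0 - (-3)·2.455 - (3.4)·-1.333) / (7.4) = 1.608

-0.314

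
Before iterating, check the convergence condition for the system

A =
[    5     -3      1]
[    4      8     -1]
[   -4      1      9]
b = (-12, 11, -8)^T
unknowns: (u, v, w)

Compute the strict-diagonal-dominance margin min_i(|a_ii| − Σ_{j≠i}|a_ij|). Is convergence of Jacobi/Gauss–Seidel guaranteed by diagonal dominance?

1

row 1: |5| − (3+1) = 1
row 2: |8| − (4+1) = 3
row 3: |9| − (4+1) = 4
minimum over rows = 1 → strictly diagonally dominant (convergence guaranteed)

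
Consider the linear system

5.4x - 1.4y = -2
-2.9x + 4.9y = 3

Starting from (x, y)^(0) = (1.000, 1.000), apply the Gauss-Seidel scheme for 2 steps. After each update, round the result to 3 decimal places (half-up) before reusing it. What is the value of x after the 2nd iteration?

-0.229

Iteration 1:
  x = (-2 - (-1.4)·1.000) / (5.4) = -0.111
  y = (3 - (-2.9)·-0.111) / (4.9) = 0.547
Iteration 2:
  x = (-2 - (-1.4)·0.547) / (5.4) = -0.229
  y = (3 - (-2.9)·-0.229) / (4.9) = 0.477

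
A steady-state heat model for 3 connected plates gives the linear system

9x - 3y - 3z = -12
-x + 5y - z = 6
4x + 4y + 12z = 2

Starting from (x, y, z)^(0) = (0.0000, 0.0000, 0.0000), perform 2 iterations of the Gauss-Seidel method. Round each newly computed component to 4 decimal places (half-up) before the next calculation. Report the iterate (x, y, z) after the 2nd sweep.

(-0.9222, 1.0756, 0.1155)

Iteration 1:
  x = (-12 - (-3)·0.0000 - (-3)·0.0000) / (9) = -1.3333
  y = (6 - (-1)·-1.3333 - (-1)·0.0000) / (5) = 0.9333
  z = (2 - (4)·-1.3333 - (4)·0.9333) / (12) = 0.3000
Iteration 2:
  x = (-12 - (-3)·0.9333 - (-3)·0.3000) / (9) = -0.9222
  y = (6 - (-1)·-0.9222 - (-1)·0.3000) / (5) = 1.0756
  z = (2 - (4)·-0.9222 - (4)·1.0756) / (12) = 0.1155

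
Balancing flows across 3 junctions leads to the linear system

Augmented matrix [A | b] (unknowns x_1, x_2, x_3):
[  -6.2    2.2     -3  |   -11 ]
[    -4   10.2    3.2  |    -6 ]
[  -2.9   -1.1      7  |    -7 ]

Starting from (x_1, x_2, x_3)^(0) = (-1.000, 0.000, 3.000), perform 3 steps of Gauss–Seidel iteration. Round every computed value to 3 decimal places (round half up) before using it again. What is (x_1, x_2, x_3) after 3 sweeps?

Iteration 1:
  x_1 = (-11 - (2.2)·0.000 - (-3)·3.000) / (-6.2) = 0.323
  x_2 = (-6 - (-4)·0.323 - (3.2)·3.000) / (10.2) = -1.403
  x_3 = (-7 - (-2.9)·0.323 - (-1.1)·-1.403) / (7) = -1.087
Iteration 2:
  x_1 = (-11 - (2.2)·-1.403 - (-3)·-1.087) / (-6.2) = 1.802
  x_2 = (-6 - (-4)·1.802 - (3.2)·-1.087) / (10.2) = 0.459
  x_3 = (-7 - (-2.9)·1.802 - (-1.1)·0.459) / (7) = -0.181
Iteration 3:
  x_1 = (-11 - (2.2)·0.459 - (-3)·-0.181) / (-6.2) = 2.025
  x_2 = (-6 - (-4)·2.025 - (3.2)·-0.181) / (10.2) = 0.263
  x_3 = (-7 - (-2.9)·2.025 - (-1.1)·0.263) / (7) = -0.120

(2.025, 0.263, -0.120)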